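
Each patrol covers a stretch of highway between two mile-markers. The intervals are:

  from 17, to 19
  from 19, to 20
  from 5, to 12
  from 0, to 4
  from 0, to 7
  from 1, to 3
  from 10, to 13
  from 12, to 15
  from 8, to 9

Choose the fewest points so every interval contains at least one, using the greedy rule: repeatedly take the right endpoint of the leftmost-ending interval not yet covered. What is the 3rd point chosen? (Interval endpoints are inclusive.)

By right end: [1,3]  [0,4]  [0,7]  [8,9]  [5,12]  [10,13]  [12,15]  [17,19]  [19,20]
[1,3] uncovered → point at 3; [8,9] uncovered → point at 9; [10,13] uncovered → point at 13; [17,19] uncovered → point at 19.
Points: 3, 9, 13, 19 (4 total).

13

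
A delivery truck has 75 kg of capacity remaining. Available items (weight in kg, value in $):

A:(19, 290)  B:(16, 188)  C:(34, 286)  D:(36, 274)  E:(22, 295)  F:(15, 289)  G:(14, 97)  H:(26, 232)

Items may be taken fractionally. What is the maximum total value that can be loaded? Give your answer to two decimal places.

Greedy by value/weight ratio, highest first.
Order: F (289/15=19.27) > A (290/19=15.26) > E (295/22=13.41) > B (188/16=11.75) > H (232/26=8.92) > C (286/34=8.41) > D (274/36=7.61) > G (97/14=6.93)
Fill: take F (15 @ 289) → take A (19 @ 290) → take E (22 @ 295) → take B (16 @ 188) → take 3/26 of H → 26.77; 75/75 used.
Total value = 1088.77

1088.77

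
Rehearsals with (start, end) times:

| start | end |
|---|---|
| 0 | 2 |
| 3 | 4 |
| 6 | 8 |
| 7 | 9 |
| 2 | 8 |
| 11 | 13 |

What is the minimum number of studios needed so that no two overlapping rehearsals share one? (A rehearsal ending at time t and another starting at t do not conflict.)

Count concurrent intervals with a sweep; the peak is the room count.
Events (time:±→running): 0:+→1 2:-→0 2:+→1 3:+→2 4:-→1 6:+→2 7:+→3 … peak 3.

3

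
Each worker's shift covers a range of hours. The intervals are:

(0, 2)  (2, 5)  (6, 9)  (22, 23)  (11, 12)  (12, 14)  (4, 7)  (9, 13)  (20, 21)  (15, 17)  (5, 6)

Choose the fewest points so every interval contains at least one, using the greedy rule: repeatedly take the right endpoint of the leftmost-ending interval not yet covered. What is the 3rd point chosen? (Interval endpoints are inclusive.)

Sort by right endpoint; whenever an interval is uncovered, place a point at its right end.
Sorted: [0,2] [2,5] [5,6] [4,7] [6,9] [11,12] [9,13] [12,14] [15,17] [20,21] [22,23]
{[0,2],[2,5]} hit by 2; {[5,6],[4,7],[6,9]} hit by 6; {[11,12],[9,13],[12,14]} hit by 12; {[15,17]} hit by 17; {[20,21]} hit by 21; {[22,23]} hit by 23.
Points: 2, 6, 12, 17, 21, 23 (6 total).

12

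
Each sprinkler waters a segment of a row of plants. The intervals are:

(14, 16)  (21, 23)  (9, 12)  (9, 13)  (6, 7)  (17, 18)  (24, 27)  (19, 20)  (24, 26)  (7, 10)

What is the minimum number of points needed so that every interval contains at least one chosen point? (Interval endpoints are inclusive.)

7

Sorted: [6,7] [7,10] [9,12] [9,13] [14,16] [17,18] [19,20] [21,23] [24,26] [24,27]
{[6,7],[7,10]} hit by 7; {[9,12],[9,13]} hit by 12; {[14,16]} hit by 16; {[17,18]} hit by 18; {[19,20]} hit by 20; {[21,23]} hit by 23; {[24,26],[24,27]} hit by 26.
Points: 7, 12, 16, 18, 20, 23, 26 (7 total).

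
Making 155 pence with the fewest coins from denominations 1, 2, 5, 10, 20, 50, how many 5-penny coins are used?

155 = 3×50 + 1×5
Count of 5: 1

1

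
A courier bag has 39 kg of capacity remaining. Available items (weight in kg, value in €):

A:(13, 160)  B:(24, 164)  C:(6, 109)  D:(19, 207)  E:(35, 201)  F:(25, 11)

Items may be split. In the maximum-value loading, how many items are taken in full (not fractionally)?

Greedy by value/weight ratio, highest first.
Order: C (109/6=18.17) > A (160/13=12.31) > D (207/19=10.89) > B (164/24=6.83) > E (201/35=5.74) > F (11/25=0.44)
Fill: take C (6 @ 109) → take A (13 @ 160) → take D (19 @ 207) → take 1/24 of B → 6.83; 39/39 used.
3 item(s) taken whole; one partial (take 1/24 of B).

3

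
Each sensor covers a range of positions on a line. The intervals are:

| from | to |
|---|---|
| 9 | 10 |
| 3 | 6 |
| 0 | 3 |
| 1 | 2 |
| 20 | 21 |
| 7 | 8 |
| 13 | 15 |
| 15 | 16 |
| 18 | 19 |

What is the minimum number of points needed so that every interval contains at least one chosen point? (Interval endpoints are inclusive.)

Sorted: [1,2] [0,3] [3,6] [7,8] [9,10] [13,15] [15,16] [18,19] [20,21]
{[1,2],[0,3]} hit by 2; {[3,6]} hit by 6; {[7,8]} hit by 8; {[9,10]} hit by 10; {[13,15],[15,16]} hit by 15; {[18,19]} hit by 19; {[20,21]} hit by 21.
Points: 2, 6, 8, 10, 15, 19, 21 (7 total).

7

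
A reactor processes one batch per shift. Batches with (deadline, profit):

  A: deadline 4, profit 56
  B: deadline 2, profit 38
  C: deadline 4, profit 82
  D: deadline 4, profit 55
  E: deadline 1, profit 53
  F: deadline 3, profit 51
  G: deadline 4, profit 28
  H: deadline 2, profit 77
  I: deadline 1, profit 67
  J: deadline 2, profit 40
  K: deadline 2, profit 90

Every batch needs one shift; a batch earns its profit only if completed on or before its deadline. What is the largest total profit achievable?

305

By profit: K(d2,90), C(d4,82), H(d2,77), I(d1,67), A(d4,56), D(d4,55), E(d1,53), F(d3,51), J(d2,40), B(d2,38), G(d4,28)
K→slot 2; C→slot 4; H→slot 1; I skipped; A→slot 3; D skipped; E skipped; F skipped; J skipped; B skipped; G skipped.
Profit = 77 + 90 + 56 + 82 = 305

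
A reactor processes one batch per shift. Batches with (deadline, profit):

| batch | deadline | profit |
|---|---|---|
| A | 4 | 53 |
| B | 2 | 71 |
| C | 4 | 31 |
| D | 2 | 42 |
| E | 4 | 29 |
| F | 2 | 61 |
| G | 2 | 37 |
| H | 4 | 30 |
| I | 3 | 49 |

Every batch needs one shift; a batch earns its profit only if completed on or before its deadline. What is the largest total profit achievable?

234

Sort by profit descending; place each in the latest free slot ≤ its deadline.
Profit order: B=71 F=61 A=53 I=49 D=42 G=37 C=31 H=30 E=29
Assign: B→slot 2, F→slot 1, A→slot 4, I→slot 3, D skipped, G skipped, C skipped, H skipped, E skipped.
Slots: [1:F] [2:B] [3:I] [4:A]
Profit = 61 + 71 + 49 + 53 = 234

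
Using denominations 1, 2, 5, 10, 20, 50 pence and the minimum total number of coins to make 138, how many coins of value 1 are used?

1

Use the largest denomination that fits, subtract, and repeat.
138 − 2×50→38 − 1×20→18 − 1×10→8 − 1×5→3 − 1×2→1 − 1×1→0
Count of 1: 1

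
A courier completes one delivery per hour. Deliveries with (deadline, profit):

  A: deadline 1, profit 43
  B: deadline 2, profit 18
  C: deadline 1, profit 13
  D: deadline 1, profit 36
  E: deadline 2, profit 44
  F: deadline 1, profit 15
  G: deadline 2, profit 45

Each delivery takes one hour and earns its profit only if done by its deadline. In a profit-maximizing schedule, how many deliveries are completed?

Take jobs in profit order; each goes to the latest open slot no later than its deadline.
By profit: G(d2,45), E(d2,44), A(d1,43), D(d1,36), B(d2,18), F(d1,15), C(d1,13)
G→slot 2; E→slot 1; A skipped; D skipped; B skipped; F skipped; C skipped.
2 of 7 scheduled.

2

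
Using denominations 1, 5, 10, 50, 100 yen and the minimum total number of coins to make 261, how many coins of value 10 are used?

261 − 2×100→61 − 1×50→11 − 1×10→1 − 1×1→0
Count of 10: 1

1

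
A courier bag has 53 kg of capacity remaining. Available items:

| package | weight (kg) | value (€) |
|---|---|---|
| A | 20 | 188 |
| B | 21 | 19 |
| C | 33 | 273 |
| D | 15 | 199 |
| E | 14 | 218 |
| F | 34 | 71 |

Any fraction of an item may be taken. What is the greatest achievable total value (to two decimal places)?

Sort by value per unit weight and fill in that order.
Order: E (218/14=15.57) > D (199/15=13.27) > A (188/20=9.40) > C (273/33=8.27) > F (71/34=2.09) > B (19/21=0.90)
Fill: take E (14 @ 218) → take D (15 @ 199) → take A (20 @ 188) → take 4/33 of C → 33.09; 53/53 used.
Total value = 638.09

638.09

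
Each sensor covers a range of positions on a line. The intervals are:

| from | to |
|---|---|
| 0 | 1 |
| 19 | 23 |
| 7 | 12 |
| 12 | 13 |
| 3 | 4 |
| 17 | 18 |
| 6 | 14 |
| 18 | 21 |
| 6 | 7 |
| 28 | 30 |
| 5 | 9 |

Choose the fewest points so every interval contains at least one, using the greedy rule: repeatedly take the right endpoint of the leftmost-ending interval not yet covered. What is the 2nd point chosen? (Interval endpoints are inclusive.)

4

Process intervals by earliest right end; each time one isn't hit yet, stab at its right endpoint.
By right end: [0,1]  [3,4]  [6,7]  [5,9]  [7,12]  [12,13]  [6,14]  [17,18]  [18,21]  [19,23]  [28,30]
[0,1] uncovered → point at 1; [3,4] uncovered → point at 4; [6,7] uncovered → point at 7; [12,13] uncovered → point at 13; [17,18] uncovered → point at 18; [19,23] uncovered → point at 23; [28,30] uncovered → point at 30.
Points: 1, 4, 7, 13, 18, 23, 30 (7 total).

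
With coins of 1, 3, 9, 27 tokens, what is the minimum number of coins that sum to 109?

Greedy: take as many of the largest coin as possible, then repeat with the remainder.
109 = 4×27 + 1×1
Total coins = 4 + 1 = 5

5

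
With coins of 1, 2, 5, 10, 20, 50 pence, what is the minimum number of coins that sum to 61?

3

Use the largest denomination that fits, subtract, and repeat.
61 − 1×50→11 − 1×10→1 − 1×1→0
Total coins = 1 + 1 + 1 = 3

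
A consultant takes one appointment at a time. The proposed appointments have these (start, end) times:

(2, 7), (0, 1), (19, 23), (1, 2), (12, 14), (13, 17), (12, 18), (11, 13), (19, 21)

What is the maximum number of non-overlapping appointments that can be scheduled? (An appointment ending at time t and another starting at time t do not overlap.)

By end time: (0,1), (1,2), (2,7), (11,13), (12,14), (13,17), (12,18), (19,21), (19,23).
Pick (0,1); next start ≥ 1 → (1,2); next start ≥ 2 → (2,7); next start ≥ 7 → (11,13); next start ≥ 13 → (13,17); next start ≥ 17 → (19,21).
Selected 6 appointments.

6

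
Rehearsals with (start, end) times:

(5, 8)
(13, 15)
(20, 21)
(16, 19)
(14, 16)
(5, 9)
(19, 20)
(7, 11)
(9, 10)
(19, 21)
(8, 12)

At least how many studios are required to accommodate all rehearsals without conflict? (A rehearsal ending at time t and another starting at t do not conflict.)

3

Events (time:±→running): 5:+→1 5:+→2 7:+→3 … peak 3.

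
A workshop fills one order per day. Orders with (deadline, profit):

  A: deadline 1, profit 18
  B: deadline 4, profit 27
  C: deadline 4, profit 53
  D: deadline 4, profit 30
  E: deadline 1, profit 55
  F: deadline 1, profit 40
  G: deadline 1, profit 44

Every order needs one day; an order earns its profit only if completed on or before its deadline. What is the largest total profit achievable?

165

By profit: E(d1,55), C(d4,53), G(d1,44), F(d1,40), D(d4,30), B(d4,27), A(d1,18)
E→slot 1; C→slot 4; G skipped; F skipped; D→slot 3; B→slot 2; A skipped.
Profit = 55 + 27 + 30 + 53 = 165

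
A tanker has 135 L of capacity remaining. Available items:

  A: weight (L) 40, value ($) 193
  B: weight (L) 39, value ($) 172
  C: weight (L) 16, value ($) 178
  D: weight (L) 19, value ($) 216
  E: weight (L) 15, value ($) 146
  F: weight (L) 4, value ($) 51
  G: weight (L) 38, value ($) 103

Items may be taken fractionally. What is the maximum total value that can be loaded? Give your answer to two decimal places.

961.42

Greedy by value/weight ratio, highest first.
Order: F (51/4=12.75) > D (216/19=11.37) > C (178/16=11.12) > E (146/15=9.73) > A (193/40=4.83) > B (172/39=4.41) > G (103/38=2.71)
Fill: take F (4 @ 51) → take D (19 @ 216) → take C (16 @ 178) → take E (15 @ 146) → take A (40 @ 193) → take B (39 @ 172) → take 2/38 of G → 5.42; 135/135 used.
Total value = 961.42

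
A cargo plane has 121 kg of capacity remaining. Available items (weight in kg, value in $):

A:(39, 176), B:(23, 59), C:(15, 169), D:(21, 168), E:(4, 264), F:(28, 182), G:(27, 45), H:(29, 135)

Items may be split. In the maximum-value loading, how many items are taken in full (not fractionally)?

5

Order: E (264/4=66.00) > C (169/15=11.27) > D (168/21=8.00) > F (182/28=6.50) > H (135/29=4.66) > A (176/39=4.51) > B (59/23=2.57) > G (45/27=1.67)
Fill: take E (4 @ 264) → take C (15 @ 169) → take D (21 @ 168) → take F (28 @ 182) → take H (29 @ 135) → take 24/39 of A → 108.31; 121/121 used.
5 item(s) taken whole; one partial (take 24/39 of A).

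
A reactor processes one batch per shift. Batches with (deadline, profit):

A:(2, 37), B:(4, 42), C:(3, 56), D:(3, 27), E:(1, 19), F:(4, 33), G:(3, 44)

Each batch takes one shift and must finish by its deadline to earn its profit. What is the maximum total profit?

By profit: C(d3,56), G(d3,44), B(d4,42), A(d2,37), F(d4,33), D(d3,27), E(d1,19)
C→slot 3; G→slot 2; B→slot 4; A→slot 1; F skipped; D skipped; E skipped.
Profit = 37 + 44 + 56 + 42 = 179

179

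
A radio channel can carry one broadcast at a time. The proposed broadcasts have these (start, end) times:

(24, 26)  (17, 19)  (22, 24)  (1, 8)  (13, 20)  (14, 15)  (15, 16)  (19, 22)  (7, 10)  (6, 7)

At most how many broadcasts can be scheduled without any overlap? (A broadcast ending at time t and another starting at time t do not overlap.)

Order by finish time; keep every interval that doesn't clash with the previous kept one.
Sorted by end: (6,7)  (1,8)  (7,10)  (14,15)  (15,16)  (17,19)  (13,20)  (19,22)  (22,24)  (24,26)
take (6,7); take (7,10); take (14,15); take (15,16); take (17,19); take (19,22); take (22,24); take (24,26).
Selected 8 broadcasts.

8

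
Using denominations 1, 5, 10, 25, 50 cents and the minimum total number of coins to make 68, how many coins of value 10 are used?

68 = 1×50 + 1×10 + 1×5 + 3×1
Count of 10: 1

1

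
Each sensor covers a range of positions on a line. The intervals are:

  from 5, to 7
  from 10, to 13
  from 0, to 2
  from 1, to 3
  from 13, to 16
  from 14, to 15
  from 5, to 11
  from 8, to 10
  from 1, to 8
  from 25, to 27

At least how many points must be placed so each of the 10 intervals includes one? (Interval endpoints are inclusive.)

5

By right end: [0,2]  [1,3]  [5,7]  [1,8]  [8,10]  [5,11]  [10,13]  [14,15]  [13,16]  [25,27]
[0,2] uncovered → point at 2; [5,7] uncovered → point at 7; [8,10] uncovered → point at 10; [14,15] uncovered → point at 15; [25,27] uncovered → point at 27.
Points: 2, 7, 10, 15, 27 (5 total).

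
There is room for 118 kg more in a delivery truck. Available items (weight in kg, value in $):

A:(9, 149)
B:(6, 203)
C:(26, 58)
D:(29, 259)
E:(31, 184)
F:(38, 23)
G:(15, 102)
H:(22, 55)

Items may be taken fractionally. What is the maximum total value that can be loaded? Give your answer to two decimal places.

Ratios (sorted): B 33.83, A 16.56, D 8.93, G 6.80, E 5.94, H 2.50, C 2.23, F 0.61
take B (6 @ 203); take A (9 @ 149); take D (29 @ 259); take G (15 @ 102); take E (31 @ 184); take H (22 @ 55); take 6/26 of C → 13.38. Capacity used 118/118.
Total value = 965.38

965.38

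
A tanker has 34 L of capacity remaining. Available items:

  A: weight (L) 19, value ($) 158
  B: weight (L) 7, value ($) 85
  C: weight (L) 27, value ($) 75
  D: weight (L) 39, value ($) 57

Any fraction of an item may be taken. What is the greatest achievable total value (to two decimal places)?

265.22

Order: B (85/7=12.14) > A (158/19=8.32) > C (75/27=2.78) > D (57/39=1.46)
Fill: take B (7 @ 85) → take A (19 @ 158) → take 8/27 of C → 22.22; 34/34 used.
Total value = 265.22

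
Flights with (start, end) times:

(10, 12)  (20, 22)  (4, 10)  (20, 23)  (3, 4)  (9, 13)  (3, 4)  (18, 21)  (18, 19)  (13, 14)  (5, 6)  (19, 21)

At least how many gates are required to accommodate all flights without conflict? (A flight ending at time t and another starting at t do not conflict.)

4

Events (time:±→running): 3:+→1 3:+→2 4:-→1 4:-→0 4:+→1 5:+→2 6:-→1 9:+→2 10:-→1 10:+→2 12:-→1 13:-→0 13:+→1 14:-→0 18:+→1 18:+→2 19:-→1 19:+→2 20:+→3 20:+→4 … peak 4.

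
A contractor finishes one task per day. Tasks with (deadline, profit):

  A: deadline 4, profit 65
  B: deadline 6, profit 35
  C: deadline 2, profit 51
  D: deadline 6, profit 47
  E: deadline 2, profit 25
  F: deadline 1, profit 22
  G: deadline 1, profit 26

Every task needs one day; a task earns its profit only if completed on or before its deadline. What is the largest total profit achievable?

224

Sort by profit descending; place each in the latest free slot ≤ its deadline.
By profit: A(d4,65), C(d2,51), D(d6,47), B(d6,35), G(d1,26), E(d2,25), F(d1,22)
A→slot 4; C→slot 2; D→slot 6; B→slot 5; G→slot 1; E skipped; F skipped.
Profit = 26 + 51 + 65 + 35 + 47 = 224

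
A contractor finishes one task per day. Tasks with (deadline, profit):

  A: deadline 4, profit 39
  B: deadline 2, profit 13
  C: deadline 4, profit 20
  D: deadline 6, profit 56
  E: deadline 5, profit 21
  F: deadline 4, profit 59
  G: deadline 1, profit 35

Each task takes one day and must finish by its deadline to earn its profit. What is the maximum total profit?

Take jobs in profit order; each goes to the latest open slot no later than its deadline.
By profit: F(d4,59), D(d6,56), A(d4,39), G(d1,35), E(d5,21), C(d4,20), B(d2,13)
F→slot 4; D→slot 6; A→slot 3; G→slot 1; E→slot 5; C→slot 2; B skipped.
Profit = 35 + 20 + 39 + 59 + 21 + 56 = 230

230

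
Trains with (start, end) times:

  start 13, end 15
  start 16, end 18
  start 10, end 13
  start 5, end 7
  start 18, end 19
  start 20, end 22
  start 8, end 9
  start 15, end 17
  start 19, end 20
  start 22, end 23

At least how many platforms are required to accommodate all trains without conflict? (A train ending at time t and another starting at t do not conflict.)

2

The answer is the maximum number of intervals overlapping at any instant.
starts: [5, 8, 10, 13, 15, 16, 18, 19, 20, 22]
ends:   [7, 9, 13, 15, 17, 18, 19, 20, 22, 23]
s5→1 e7→0 s8→1 e9→0 s10→1 e13→0 s13→1 e15→0 s15→1 s16→2  — peak 2.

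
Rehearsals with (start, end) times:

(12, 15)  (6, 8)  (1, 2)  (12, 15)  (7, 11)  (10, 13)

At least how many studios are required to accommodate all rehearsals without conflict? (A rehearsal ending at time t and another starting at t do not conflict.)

Count concurrent intervals with a sweep; the peak is the room count.
Events (time:±→running): 1:+→1 2:-→0 6:+→1 7:+→2 8:-→1 10:+→2 11:-→1 12:+→2 12:+→3 … peak 3.

3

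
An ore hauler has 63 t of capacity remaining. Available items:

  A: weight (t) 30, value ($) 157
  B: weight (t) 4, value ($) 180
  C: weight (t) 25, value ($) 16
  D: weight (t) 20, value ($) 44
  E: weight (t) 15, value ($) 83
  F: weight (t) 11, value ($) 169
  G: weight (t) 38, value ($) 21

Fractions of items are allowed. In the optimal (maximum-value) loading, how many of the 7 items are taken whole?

Sort by value per unit weight and fill in that order.
Order: B (180/4=45.00) > F (169/11=15.36) > E (83/15=5.53) > A (157/30=5.23) > D (44/20=2.20) > C (16/25=0.64) > G (21/38=0.55)
Fill: take B (4 @ 180) → take F (11 @ 169) → take E (15 @ 83) → take A (30 @ 157) → take 3/20 of D → 6.60; 63/63 used.
4 item(s) taken whole; one partial (take 3/20 of D).

4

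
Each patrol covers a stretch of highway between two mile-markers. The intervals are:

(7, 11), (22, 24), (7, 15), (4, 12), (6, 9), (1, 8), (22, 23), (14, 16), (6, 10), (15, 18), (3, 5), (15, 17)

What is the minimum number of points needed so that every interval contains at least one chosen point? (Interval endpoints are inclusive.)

Sort by right endpoint; whenever an interval is uncovered, place a point at its right end.
Sorted: [3,5] [1,8] [6,9] [6,10] [7,11] [4,12] [7,15] [14,16] [15,17] [15,18] [22,23] [22,24]
{[3,5],[1,8]} hit by 5; {[6,9],[6,10],[7,11],[4,12],[7,15]} hit by 9; {[14,16],[15,17],[15,18]} hit by 16; {[22,23],[22,24]} hit by 23.
Points: 5, 9, 16, 23 (4 total).

4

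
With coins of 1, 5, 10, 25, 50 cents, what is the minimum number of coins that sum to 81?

Use the largest denomination that fits, subtract, and repeat.
81 − 1×50→31 − 1×25→6 − 1×5→1 − 1×1→0
Total coins = 1 + 1 + 1 + 1 = 4

4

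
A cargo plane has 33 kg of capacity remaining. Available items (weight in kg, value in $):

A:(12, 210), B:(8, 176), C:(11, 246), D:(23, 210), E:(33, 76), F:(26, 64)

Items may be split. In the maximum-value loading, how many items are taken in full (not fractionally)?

Order: C (246/11=22.36) > B (176/8=22.00) > A (210/12=17.50) > D (210/23=9.13) > F (64/26=2.46) > E (76/33=2.30)
Fill: take C (11 @ 246) → take B (8 @ 176) → take A (12 @ 210) → take 2/23 of D → 18.26; 33/33 used.
3 item(s) taken whole; one partial (take 2/23 of D).

3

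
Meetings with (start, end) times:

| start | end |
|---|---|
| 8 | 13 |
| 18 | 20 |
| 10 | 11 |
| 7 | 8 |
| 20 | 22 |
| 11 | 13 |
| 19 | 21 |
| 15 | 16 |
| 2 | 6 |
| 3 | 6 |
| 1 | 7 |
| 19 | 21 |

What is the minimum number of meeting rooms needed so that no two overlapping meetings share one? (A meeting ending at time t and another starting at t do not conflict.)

3

Count concurrent intervals with a sweep; the peak is the room count.
starts: [1, 2, 3, 7, 8, 10, 11, 15, 18, 19, 19, 20]
ends:   [6, 6, 7, 8, 11, 13, 13, 16, 20, 21, 21, 22]
s1→1 s2→2 s3→3  — peak 3.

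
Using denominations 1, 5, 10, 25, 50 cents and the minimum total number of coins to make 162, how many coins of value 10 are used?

162 = 3×50 + 1×10 + 2×1
Count of 10: 1

1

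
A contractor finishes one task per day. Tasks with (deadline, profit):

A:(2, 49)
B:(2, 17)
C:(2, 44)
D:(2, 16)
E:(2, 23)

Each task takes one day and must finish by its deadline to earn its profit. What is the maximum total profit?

By profit: A(d2,49), C(d2,44), E(d2,23), B(d2,17), D(d2,16)
A→slot 2; C→slot 1; E skipped; B skipped; D skipped.
Profit = 44 + 49 = 93

93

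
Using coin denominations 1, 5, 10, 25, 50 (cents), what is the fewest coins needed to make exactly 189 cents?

Use the largest denomination that fits, subtract, and repeat.
189 = 3×50 + 1×25 + 1×10 + 4×1
Total coins = 3 + 1 + 1 + 4 = 9

9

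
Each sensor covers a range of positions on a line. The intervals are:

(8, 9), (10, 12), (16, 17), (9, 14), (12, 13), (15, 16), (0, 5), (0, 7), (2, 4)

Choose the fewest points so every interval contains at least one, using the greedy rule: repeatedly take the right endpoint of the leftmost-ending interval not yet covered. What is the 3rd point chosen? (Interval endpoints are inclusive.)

12

Process intervals by earliest right end; each time one isn't hit yet, stab at its right endpoint.
Sorted: [2,4] [0,5] [0,7] [8,9] [10,12] [12,13] [9,14] [15,16] [16,17]
{[2,4],[0,5],[0,7]} hit by 4; {[8,9]} hit by 9; {[10,12],[12,13],[9,14]} hit by 12; {[15,16],[16,17]} hit by 16.
Points: 4, 9, 12, 16 (4 total).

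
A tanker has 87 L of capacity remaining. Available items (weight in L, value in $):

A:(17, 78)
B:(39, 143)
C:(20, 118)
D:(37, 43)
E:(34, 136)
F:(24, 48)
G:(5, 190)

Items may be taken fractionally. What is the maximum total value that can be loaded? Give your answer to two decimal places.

562.33

Greedy by value/weight ratio, highest first.
Ratios (sorted): G 38.00, C 5.90, A 4.59, E 4.00, B 3.67, F 2.00, D 1.16
take G (5 @ 190); take C (20 @ 118); take A (17 @ 78); take E (34 @ 136); take 11/39 of B → 40.33. Capacity used 87/87.
Total value = 562.33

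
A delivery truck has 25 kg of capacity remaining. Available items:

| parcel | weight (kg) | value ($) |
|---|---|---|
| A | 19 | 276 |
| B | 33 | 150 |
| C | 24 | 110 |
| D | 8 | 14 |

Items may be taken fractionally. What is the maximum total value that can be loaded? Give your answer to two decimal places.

303.50

Sort by value per unit weight and fill in that order.
Ratios (sorted): A 14.53, C 4.58, B 4.55, D 1.75
take A (19 @ 276); take 6/24 of C → 27.50. Capacity used 25/25.
Total value = 303.50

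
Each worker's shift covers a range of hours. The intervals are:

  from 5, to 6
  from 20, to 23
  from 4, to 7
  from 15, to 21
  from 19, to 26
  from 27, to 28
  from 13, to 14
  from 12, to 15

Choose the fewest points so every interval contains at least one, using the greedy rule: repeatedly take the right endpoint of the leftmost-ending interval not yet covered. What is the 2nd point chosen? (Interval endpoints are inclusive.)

14

Process intervals by earliest right end; each time one isn't hit yet, stab at its right endpoint.
By right end: [5,6]  [4,7]  [13,14]  [12,15]  [15,21]  [20,23]  [19,26]  [27,28]
[5,6] uncovered → point at 6; [13,14] uncovered → point at 14; [15,21] uncovered → point at 21; [27,28] uncovered → point at 28.
Points: 6, 14, 21, 28 (4 total).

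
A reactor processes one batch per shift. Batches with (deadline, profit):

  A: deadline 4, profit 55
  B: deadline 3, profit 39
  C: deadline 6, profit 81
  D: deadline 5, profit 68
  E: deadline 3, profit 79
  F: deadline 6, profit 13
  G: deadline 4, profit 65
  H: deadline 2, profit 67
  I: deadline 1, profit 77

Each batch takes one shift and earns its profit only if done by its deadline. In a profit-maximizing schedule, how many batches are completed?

Sort by profit descending; place each in the latest free slot ≤ its deadline.
By profit: C(d6,81), E(d3,79), I(d1,77), D(d5,68), H(d2,67), G(d4,65), A(d4,55), B(d3,39), F(d6,13)
C→slot 6; E→slot 3; I→slot 1; D→slot 5; H→slot 2; G→slot 4; A skipped; B skipped; F skipped.
6 of 9 scheduled.

6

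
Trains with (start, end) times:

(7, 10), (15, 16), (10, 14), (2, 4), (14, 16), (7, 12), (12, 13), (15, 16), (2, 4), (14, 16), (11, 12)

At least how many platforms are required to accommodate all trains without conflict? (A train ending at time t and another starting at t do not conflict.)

4

Events (time:±→running): 2:+→1 2:+→2 4:-→1 4:-→0 7:+→1 7:+→2 10:-→1 10:+→2 11:+→3 12:-→2 12:-→1 12:+→2 13:-→1 14:-→0 14:+→1 14:+→2 15:+→3 15:+→4 … peak 4.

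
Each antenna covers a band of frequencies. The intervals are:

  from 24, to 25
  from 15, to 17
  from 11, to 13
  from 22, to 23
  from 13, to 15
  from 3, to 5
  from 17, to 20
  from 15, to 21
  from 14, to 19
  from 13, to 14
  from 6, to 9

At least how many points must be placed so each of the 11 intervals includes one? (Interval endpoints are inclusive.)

Sorted: [3,5] [6,9] [11,13] [13,14] [13,15] [15,17] [14,19] [17,20] [15,21] [22,23] [24,25]
{[3,5]} hit by 5; {[6,9]} hit by 9; {[11,13],[13,14],[13,15]} hit by 13; {[15,17],[14,19],[17,20],[15,21]} hit by 17; {[22,23]} hit by 23; {[24,25]} hit by 25.
Points: 5, 9, 13, 17, 23, 25 (6 total).

6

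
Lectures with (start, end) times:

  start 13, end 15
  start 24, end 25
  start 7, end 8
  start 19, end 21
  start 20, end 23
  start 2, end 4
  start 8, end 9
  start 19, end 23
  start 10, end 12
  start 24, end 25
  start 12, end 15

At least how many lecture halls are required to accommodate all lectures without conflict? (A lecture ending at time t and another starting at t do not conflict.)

The answer is the maximum number of intervals overlapping at any instant.
starts: [2, 7, 8, 10, 12, 13, 19, 19, 20, 24, 24]
ends:   [4, 8, 9, 12, 15, 15, 21, 23, 23, 25, 25]
s2→1 e4→0 s7→1 e8→0 s8→1 e9→0 s10→1 e12→0 s12→1 s13→2 e15→1 e15→0 s19→1 s19→2 s20→3  — peak 3.

3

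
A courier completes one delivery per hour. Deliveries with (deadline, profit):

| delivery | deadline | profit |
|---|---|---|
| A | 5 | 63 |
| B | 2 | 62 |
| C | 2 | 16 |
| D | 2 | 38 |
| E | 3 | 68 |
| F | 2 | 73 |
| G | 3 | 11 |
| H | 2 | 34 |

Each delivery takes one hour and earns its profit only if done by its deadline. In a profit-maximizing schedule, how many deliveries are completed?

Take jobs in profit order; each goes to the latest open slot no later than its deadline.
By profit: F(d2,73), E(d3,68), A(d5,63), B(d2,62), D(d2,38), H(d2,34), C(d2,16), G(d3,11)
F→slot 2; E→slot 3; A→slot 5; B→slot 1; D skipped; H skipped; C skipped; G skipped.
4 of 8 scheduled.

4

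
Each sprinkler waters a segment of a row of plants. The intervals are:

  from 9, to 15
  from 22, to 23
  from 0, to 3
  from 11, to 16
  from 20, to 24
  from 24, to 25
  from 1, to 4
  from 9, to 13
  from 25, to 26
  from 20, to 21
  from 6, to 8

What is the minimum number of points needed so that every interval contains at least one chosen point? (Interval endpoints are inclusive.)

Sort by right endpoint; whenever an interval is uncovered, place a point at its right end.
By right end: [0,3]  [1,4]  [6,8]  [9,13]  [9,15]  [11,16]  [20,21]  [22,23]  [20,24]  [24,25]  [25,26]
[0,3] uncovered → point at 3; [6,8] uncovered → point at 8; [9,13] uncovered → point at 13; [20,21] uncovered → point at 21; [22,23] uncovered → point at 23; [24,25] uncovered → point at 25.
Points: 3, 8, 13, 21, 23, 25 (6 total).

6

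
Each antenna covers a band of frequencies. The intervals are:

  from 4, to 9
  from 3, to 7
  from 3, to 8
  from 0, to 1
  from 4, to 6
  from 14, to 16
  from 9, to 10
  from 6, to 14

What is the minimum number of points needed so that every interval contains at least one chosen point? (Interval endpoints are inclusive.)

4

Sort by right endpoint; whenever an interval is uncovered, place a point at its right end.
Sorted: [0,1] [4,6] [3,7] [3,8] [4,9] [9,10] [6,14] [14,16]
{[0,1]} hit by 1; {[4,6],[3,7],[3,8],[4,9]} hit by 6; {[9,10],[6,14]} hit by 10; {[14,16]} hit by 16.
Points: 1, 6, 10, 16 (4 total).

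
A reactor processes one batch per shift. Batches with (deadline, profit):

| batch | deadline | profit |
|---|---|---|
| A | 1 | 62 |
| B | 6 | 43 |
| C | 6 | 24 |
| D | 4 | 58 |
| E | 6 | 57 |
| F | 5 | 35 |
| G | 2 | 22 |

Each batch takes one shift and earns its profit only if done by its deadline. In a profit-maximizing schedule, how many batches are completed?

6

By profit: A(d1,62), D(d4,58), E(d6,57), B(d6,43), F(d5,35), C(d6,24), G(d2,22)
A→slot 1; D→slot 4; E→slot 6; B→slot 5; F→slot 3; C→slot 2; G skipped.
6 of 7 scheduled.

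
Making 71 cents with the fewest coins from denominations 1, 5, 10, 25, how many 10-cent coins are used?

Use the largest denomination that fits, subtract, and repeat.
71 = 2×25 + 2×10 + 1×1
Count of 10: 2

2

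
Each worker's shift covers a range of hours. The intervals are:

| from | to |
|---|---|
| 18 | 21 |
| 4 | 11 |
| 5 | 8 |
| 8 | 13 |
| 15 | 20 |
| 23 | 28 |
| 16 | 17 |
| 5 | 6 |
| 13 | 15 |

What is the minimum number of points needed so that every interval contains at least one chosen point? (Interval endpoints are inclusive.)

5

Sort by right endpoint; whenever an interval is uncovered, place a point at its right end.
Sorted: [5,6] [5,8] [4,11] [8,13] [13,15] [16,17] [15,20] [18,21] [23,28]
{[5,6],[5,8],[4,11]} hit by 6; {[8,13],[13,15]} hit by 13; {[16,17],[15,20]} hit by 17; {[18,21]} hit by 21; {[23,28]} hit by 28.
Points: 6, 13, 17, 21, 28 (5 total).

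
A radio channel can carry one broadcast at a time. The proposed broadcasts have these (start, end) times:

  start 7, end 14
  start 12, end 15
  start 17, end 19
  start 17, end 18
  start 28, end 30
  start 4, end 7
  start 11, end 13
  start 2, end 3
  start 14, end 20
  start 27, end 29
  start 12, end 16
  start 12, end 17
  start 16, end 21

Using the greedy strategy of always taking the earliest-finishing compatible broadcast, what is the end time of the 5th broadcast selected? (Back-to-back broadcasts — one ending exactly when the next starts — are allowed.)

29

Greedy by earliest finish: after sorting by end time, pick each interval compatible with the last pick.
Sorted by end: (2,3)  (4,7)  (11,13)  (7,14)  (12,15)  (12,16)  (12,17)  (17,18)  (17,19)  (14,20)  (16,21)  (27,29)  (28,30)
take (2,3); take (4,7); take (11,13); skip (7,14); skip (12,15); skip (12,16); take (17,18); skip (14,20); take (27,29).
Selected: (2,3) (4,7) (11,13) (17,18) (27,29)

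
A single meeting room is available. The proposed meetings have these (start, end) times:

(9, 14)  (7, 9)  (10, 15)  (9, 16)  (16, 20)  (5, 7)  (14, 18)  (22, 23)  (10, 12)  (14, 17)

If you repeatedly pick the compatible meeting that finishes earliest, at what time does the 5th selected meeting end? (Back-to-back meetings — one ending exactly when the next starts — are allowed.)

23

By end time: (5,7), (7,9), (10,12), (9,14), (10,15), (9,16), (14,17), (14,18), (16,20), (22,23).
Pick (5,7); next start ≥ 7 → (7,9); next start ≥ 9 → (10,12); next start ≥ 12 → (14,17); next start ≥ 17 → (22,23).
Selected: (5,7) (7,9) (10,12) (14,17) (22,23)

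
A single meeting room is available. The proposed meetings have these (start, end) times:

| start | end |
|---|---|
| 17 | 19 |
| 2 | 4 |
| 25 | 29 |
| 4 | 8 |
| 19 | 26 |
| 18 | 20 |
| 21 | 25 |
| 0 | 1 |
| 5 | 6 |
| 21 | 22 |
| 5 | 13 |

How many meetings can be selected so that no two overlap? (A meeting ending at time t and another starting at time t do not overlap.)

Sorted by end: (0,1)  (2,4)  (5,6)  (4,8)  (5,13)  (17,19)  (18,20)  (21,22)  (21,25)  (19,26)  (25,29)
take (0,1); take (2,4); take (5,6); skip (4,8); skip (5,13); take (17,19); take (21,22); take (25,29).
Selected 6 meetings.

6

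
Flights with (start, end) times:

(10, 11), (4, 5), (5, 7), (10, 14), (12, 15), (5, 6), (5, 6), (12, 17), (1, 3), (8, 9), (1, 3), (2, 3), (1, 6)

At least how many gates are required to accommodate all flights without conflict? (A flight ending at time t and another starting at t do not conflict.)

Count concurrent intervals with a sweep; the peak is the room count.
starts: [1, 1, 1, 2, 4, 5, 5, 5, 8, 10, 10, 12, 12]
ends:   [3, 3, 3, 5, 6, 6, 6, 7, 9, 11, 14, 15, 17]
s1→1 s1→2 s1→3 s2→4  — peak 4.

4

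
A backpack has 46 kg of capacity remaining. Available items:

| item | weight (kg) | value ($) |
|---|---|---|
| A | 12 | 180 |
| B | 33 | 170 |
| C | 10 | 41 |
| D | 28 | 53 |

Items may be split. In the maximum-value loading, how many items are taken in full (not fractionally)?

2

Ratios (sorted): A 15.00, B 5.15, C 4.10, D 1.89
take A (12 @ 180); take B (33 @ 170); take 1/10 of C → 4.10. Capacity used 46/46.
2 item(s) taken whole; one partial (take 1/10 of C).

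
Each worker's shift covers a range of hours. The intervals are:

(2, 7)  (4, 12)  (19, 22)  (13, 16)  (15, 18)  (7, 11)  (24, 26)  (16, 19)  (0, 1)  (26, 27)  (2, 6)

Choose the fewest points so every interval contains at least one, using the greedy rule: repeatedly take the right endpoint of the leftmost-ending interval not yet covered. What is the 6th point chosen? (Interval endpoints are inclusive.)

26

Sort by right endpoint; whenever an interval is uncovered, place a point at its right end.
By right end: [0,1]  [2,6]  [2,7]  [7,11]  [4,12]  [13,16]  [15,18]  [16,19]  [19,22]  [24,26]  [26,27]
[0,1] uncovered → point at 1; [2,6] uncovered → point at 6; [7,11] uncovered → point at 11; [13,16] uncovered → point at 16; [19,22] uncovered → point at 22; [24,26] uncovered → point at 26.
Points: 1, 6, 11, 16, 22, 26 (6 total).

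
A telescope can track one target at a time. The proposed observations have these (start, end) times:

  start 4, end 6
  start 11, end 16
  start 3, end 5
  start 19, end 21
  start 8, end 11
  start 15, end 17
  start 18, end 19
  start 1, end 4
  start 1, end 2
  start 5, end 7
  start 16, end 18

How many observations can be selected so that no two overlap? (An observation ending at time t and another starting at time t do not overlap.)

8

Greedy by earliest finish: after sorting by end time, pick each interval compatible with the last pick.
Sorted by end: (1,2)  (1,4)  (3,5)  (4,6)  (5,7)  (8,11)  (11,16)  (15,17)  (16,18)  (18,19)  (19,21)
take (1,2); skip (1,4); take (3,5); take (5,7); take (8,11); take (11,16); skip (15,17); take (16,18); take (18,19); take (19,21).
Selected 8 observations.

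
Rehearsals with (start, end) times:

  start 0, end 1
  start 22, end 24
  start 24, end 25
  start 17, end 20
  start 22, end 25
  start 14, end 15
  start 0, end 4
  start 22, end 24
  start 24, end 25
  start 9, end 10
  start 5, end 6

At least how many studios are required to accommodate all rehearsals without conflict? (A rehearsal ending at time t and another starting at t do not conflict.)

Events (time:±→running): 0:+→1 0:+→2 1:-→1 4:-→0 5:+→1 6:-→0 9:+→1 10:-→0 14:+→1 15:-→0 17:+→1 20:-→0 22:+→1 22:+→2 22:+→3 … peak 3.

3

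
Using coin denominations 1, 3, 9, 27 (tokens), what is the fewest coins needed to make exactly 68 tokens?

6

68 = 2×27 + 1×9 + 1×3 + 2×1
Total coins = 2 + 1 + 1 + 2 = 6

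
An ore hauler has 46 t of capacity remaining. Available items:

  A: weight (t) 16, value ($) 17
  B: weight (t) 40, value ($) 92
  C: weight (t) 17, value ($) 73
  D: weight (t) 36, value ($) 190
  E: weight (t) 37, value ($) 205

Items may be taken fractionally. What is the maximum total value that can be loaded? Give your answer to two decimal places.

Order: E (205/37=5.54) > D (190/36=5.28) > C (73/17=4.29) > B (92/40=2.30) > A (17/16=1.06)
Fill: take E (37 @ 205) → take 9/36 of D → 47.50; 46/46 used.
Total value = 252.50

252.50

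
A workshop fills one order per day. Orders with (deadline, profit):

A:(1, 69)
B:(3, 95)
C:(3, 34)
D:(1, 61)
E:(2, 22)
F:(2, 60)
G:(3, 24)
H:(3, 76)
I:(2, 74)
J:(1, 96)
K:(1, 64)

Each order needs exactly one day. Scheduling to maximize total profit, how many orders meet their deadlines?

3

Sort by profit descending; place each in the latest free slot ≤ its deadline.
By profit: J(d1,96), B(d3,95), H(d3,76), I(d2,74), A(d1,69), K(d1,64), D(d1,61), F(d2,60), C(d3,34), G(d3,24), E(d2,22)
J→slot 1; B→slot 3; H→slot 2; I skipped; A skipped; K skipped; D skipped; F skipped; C skipped; G skipped; E skipped.
3 of 11 scheduled.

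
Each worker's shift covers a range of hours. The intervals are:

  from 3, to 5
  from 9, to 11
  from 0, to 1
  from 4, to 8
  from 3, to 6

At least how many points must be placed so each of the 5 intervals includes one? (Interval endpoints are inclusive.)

Sorted: [0,1] [3,5] [3,6] [4,8] [9,11]
{[0,1]} hit by 1; {[3,5],[3,6],[4,8]} hit by 5; {[9,11]} hit by 11.
Points: 1, 5, 11 (3 total).

3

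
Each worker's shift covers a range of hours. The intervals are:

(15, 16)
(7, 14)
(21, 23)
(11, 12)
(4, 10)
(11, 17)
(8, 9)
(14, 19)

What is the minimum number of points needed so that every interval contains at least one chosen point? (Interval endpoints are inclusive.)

Sort by right endpoint; whenever an interval is uncovered, place a point at its right end.
Sorted: [8,9] [4,10] [11,12] [7,14] [15,16] [11,17] [14,19] [21,23]
{[8,9],[4,10]} hit by 9; {[11,12],[7,14]} hit by 12; {[15,16],[11,17],[14,19]} hit by 16; {[21,23]} hit by 23.
Points: 9, 12, 16, 23 (4 total).

4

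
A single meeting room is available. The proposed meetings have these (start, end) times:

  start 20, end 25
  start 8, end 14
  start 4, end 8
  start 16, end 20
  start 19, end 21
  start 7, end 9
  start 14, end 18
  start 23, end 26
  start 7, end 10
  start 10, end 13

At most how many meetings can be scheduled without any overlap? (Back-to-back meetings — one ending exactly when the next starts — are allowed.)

5

By end time: (4,8), (7,9), (7,10), (10,13), (8,14), (14,18), (16,20), (19,21), (20,25), (23,26).
Pick (4,8); next start ≥ 8 → (10,13); next start ≥ 13 → (14,18); next start ≥ 18 → (19,21); next start ≥ 21 → (23,26).
Selected 5 meetings.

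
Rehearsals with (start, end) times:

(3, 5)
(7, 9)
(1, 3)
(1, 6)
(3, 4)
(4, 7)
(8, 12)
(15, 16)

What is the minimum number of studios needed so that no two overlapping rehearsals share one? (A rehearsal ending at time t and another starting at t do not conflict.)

3

The answer is the maximum number of intervals overlapping at any instant.
starts: [1, 1, 3, 3, 4, 7, 8, 15]
ends:   [3, 4, 5, 6, 7, 9, 12, 16]
s1→1 s1→2 e3→1 s3→2 s3→3  — peak 3.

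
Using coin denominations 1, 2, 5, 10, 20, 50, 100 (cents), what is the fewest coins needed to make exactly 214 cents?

5

214 − 2×100→14 − 1×10→4 − 2×2→0
Total coins = 2 + 1 + 2 = 5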